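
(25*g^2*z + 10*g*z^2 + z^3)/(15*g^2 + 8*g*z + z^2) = z*(5*g + z)/(3*g + z)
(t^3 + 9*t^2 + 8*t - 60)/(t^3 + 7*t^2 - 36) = (t + 5)/(t + 3)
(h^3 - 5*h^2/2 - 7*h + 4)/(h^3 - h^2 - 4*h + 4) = (h^2 - 9*h/2 + 2)/(h^2 - 3*h + 2)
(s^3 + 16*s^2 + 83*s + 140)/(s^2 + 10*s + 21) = (s^2 + 9*s + 20)/(s + 3)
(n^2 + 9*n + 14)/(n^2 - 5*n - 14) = (n + 7)/(n - 7)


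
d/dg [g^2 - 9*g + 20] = 2*g - 9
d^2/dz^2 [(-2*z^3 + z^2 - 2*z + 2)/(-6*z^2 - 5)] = 2*(12*z^3 - 126*z^2 - 30*z + 35)/(216*z^6 + 540*z^4 + 450*z^2 + 125)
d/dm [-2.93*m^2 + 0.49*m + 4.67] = 0.49 - 5.86*m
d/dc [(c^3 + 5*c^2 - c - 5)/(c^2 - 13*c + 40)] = (c^4 - 26*c^3 + 56*c^2 + 410*c - 105)/(c^4 - 26*c^3 + 249*c^2 - 1040*c + 1600)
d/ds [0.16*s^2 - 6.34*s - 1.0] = 0.32*s - 6.34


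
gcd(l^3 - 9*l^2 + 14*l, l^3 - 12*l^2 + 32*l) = l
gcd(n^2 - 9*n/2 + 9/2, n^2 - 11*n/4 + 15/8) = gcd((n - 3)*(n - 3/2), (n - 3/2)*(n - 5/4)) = n - 3/2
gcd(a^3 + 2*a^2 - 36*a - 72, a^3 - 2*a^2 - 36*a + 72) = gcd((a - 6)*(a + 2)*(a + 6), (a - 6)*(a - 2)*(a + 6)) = a^2 - 36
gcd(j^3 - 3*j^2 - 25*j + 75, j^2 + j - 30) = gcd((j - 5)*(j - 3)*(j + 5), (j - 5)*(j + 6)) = j - 5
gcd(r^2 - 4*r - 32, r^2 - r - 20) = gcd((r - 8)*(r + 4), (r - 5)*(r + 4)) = r + 4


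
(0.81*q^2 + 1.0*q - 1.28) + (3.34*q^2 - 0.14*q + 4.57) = 4.15*q^2 + 0.86*q + 3.29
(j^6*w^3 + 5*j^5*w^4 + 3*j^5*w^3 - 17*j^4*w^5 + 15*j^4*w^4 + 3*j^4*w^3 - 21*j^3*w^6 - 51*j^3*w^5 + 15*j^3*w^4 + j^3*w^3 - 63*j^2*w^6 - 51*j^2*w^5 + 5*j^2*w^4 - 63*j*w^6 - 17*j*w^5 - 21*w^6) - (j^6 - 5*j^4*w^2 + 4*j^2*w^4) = j^6*w^3 - j^6 + 5*j^5*w^4 + 3*j^5*w^3 - 17*j^4*w^5 + 15*j^4*w^4 + 3*j^4*w^3 + 5*j^4*w^2 - 21*j^3*w^6 - 51*j^3*w^5 + 15*j^3*w^4 + j^3*w^3 - 63*j^2*w^6 - 51*j^2*w^5 + j^2*w^4 - 63*j*w^6 - 17*j*w^5 - 21*w^6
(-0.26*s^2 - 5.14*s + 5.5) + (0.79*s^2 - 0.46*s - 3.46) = 0.53*s^2 - 5.6*s + 2.04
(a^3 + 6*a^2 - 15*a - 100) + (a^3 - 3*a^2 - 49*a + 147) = 2*a^3 + 3*a^2 - 64*a + 47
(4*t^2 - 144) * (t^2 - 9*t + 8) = 4*t^4 - 36*t^3 - 112*t^2 + 1296*t - 1152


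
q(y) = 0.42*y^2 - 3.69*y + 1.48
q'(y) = 0.84*y - 3.69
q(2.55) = -5.20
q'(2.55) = -1.55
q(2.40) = -4.96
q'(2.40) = -1.67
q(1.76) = -3.71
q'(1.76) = -2.21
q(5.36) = -6.23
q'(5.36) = 0.81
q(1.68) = -3.53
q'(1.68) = -2.28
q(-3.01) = 16.39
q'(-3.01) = -6.22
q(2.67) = -5.38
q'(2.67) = -1.45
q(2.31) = -4.80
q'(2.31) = -1.75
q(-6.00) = 38.74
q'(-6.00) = -8.73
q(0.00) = 1.48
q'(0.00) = -3.69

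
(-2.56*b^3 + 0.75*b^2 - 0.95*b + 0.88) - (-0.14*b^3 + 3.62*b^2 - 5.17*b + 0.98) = -2.42*b^3 - 2.87*b^2 + 4.22*b - 0.1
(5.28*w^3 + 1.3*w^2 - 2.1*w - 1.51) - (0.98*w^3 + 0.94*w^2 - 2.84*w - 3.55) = 4.3*w^3 + 0.36*w^2 + 0.74*w + 2.04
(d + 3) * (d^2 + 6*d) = d^3 + 9*d^2 + 18*d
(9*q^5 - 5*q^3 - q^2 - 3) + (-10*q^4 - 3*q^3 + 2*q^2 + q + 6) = 9*q^5 - 10*q^4 - 8*q^3 + q^2 + q + 3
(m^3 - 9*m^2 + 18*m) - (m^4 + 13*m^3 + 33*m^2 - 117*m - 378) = -m^4 - 12*m^3 - 42*m^2 + 135*m + 378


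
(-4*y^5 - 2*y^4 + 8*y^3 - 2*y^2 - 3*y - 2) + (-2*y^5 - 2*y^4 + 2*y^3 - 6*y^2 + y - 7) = -6*y^5 - 4*y^4 + 10*y^3 - 8*y^2 - 2*y - 9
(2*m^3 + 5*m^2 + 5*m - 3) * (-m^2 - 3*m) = -2*m^5 - 11*m^4 - 20*m^3 - 12*m^2 + 9*m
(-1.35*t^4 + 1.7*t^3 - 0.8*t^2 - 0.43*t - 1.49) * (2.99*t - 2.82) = -4.0365*t^5 + 8.89*t^4 - 7.186*t^3 + 0.9703*t^2 - 3.2425*t + 4.2018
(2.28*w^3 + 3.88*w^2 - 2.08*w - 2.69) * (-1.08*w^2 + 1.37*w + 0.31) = -2.4624*w^5 - 1.0668*w^4 + 8.2688*w^3 + 1.2584*w^2 - 4.3301*w - 0.8339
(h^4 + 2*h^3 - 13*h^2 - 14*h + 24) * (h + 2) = h^5 + 4*h^4 - 9*h^3 - 40*h^2 - 4*h + 48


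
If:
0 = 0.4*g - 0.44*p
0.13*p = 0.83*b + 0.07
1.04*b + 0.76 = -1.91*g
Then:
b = -0.13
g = -0.33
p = -0.30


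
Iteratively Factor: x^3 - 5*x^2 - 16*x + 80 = (x - 5)*(x^2 - 16) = (x - 5)*(x + 4)*(x - 4)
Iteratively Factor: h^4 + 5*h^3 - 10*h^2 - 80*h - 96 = (h + 4)*(h^3 + h^2 - 14*h - 24) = (h + 2)*(h + 4)*(h^2 - h - 12) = (h + 2)*(h + 3)*(h + 4)*(h - 4)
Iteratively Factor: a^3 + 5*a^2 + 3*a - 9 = (a + 3)*(a^2 + 2*a - 3) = (a - 1)*(a + 3)*(a + 3)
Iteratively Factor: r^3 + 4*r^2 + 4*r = (r)*(r^2 + 4*r + 4) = r*(r + 2)*(r + 2)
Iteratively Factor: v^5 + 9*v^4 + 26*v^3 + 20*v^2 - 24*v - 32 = (v + 2)*(v^4 + 7*v^3 + 12*v^2 - 4*v - 16) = (v + 2)^2*(v^3 + 5*v^2 + 2*v - 8) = (v + 2)^3*(v^2 + 3*v - 4) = (v - 1)*(v + 2)^3*(v + 4)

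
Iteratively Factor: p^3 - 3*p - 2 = (p + 1)*(p^2 - p - 2) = (p - 2)*(p + 1)*(p + 1)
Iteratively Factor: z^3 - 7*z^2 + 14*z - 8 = (z - 1)*(z^2 - 6*z + 8) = (z - 4)*(z - 1)*(z - 2)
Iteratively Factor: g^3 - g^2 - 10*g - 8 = (g + 2)*(g^2 - 3*g - 4) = (g - 4)*(g + 2)*(g + 1)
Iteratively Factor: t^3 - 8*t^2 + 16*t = (t - 4)*(t^2 - 4*t) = t*(t - 4)*(t - 4)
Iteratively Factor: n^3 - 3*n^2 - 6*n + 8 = (n + 2)*(n^2 - 5*n + 4) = (n - 4)*(n + 2)*(n - 1)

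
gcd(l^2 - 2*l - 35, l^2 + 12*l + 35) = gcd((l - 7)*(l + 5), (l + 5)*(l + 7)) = l + 5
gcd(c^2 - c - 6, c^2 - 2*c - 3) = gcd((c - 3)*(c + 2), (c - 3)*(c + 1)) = c - 3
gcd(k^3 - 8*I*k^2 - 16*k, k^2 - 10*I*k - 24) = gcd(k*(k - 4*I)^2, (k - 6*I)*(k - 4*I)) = k - 4*I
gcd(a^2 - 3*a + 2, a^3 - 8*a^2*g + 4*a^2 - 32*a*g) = 1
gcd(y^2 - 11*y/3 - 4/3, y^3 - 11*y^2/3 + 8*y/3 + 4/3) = y + 1/3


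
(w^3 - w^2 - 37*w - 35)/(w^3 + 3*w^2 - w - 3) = (w^2 - 2*w - 35)/(w^2 + 2*w - 3)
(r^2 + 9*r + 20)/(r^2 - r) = (r^2 + 9*r + 20)/(r*(r - 1))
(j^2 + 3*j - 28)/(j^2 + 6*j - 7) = (j - 4)/(j - 1)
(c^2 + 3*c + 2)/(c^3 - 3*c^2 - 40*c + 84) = (c^2 + 3*c + 2)/(c^3 - 3*c^2 - 40*c + 84)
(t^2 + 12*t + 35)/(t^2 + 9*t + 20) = (t + 7)/(t + 4)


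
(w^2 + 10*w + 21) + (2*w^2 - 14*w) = 3*w^2 - 4*w + 21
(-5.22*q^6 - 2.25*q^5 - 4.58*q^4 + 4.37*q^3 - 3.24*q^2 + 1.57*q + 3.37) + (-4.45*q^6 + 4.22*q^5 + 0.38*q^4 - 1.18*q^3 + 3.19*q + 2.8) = -9.67*q^6 + 1.97*q^5 - 4.2*q^4 + 3.19*q^3 - 3.24*q^2 + 4.76*q + 6.17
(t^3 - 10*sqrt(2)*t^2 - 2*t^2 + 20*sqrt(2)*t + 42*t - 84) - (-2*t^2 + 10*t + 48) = t^3 - 10*sqrt(2)*t^2 + 20*sqrt(2)*t + 32*t - 132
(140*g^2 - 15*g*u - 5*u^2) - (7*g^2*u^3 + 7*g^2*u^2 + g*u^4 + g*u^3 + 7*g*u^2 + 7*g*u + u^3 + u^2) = -7*g^2*u^3 - 7*g^2*u^2 + 140*g^2 - g*u^4 - g*u^3 - 7*g*u^2 - 22*g*u - u^3 - 6*u^2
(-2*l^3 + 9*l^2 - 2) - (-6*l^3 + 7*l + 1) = 4*l^3 + 9*l^2 - 7*l - 3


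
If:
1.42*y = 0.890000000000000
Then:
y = 0.63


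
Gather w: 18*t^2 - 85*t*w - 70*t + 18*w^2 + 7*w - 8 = 18*t^2 - 70*t + 18*w^2 + w*(7 - 85*t) - 8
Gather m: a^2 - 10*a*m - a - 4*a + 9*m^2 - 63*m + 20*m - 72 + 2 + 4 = a^2 - 5*a + 9*m^2 + m*(-10*a - 43) - 66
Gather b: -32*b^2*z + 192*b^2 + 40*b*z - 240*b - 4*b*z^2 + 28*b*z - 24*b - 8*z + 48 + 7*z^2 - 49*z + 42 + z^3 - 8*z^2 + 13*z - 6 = b^2*(192 - 32*z) + b*(-4*z^2 + 68*z - 264) + z^3 - z^2 - 44*z + 84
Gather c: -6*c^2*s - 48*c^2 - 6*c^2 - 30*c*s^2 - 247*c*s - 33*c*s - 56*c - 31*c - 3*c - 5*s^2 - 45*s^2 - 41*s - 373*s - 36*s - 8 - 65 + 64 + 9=c^2*(-6*s - 54) + c*(-30*s^2 - 280*s - 90) - 50*s^2 - 450*s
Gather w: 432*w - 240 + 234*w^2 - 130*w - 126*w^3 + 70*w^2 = -126*w^3 + 304*w^2 + 302*w - 240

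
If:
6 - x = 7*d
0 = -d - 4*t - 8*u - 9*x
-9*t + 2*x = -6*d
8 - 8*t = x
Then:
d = 78/127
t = 100/127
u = -1211/508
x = 216/127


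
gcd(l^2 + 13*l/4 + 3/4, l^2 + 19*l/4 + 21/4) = l + 3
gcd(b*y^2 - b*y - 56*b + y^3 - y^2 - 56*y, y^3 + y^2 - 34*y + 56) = y + 7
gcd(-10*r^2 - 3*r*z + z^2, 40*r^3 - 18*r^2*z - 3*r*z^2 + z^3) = -5*r + z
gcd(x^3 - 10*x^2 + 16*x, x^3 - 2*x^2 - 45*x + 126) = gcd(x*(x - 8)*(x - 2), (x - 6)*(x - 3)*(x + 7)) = 1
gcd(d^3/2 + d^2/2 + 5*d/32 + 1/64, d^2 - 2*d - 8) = 1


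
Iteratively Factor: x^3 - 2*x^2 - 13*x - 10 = (x + 1)*(x^2 - 3*x - 10) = (x - 5)*(x + 1)*(x + 2)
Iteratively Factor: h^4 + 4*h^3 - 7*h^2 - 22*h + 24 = (h + 4)*(h^3 - 7*h + 6) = (h - 2)*(h + 4)*(h^2 + 2*h - 3) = (h - 2)*(h + 3)*(h + 4)*(h - 1)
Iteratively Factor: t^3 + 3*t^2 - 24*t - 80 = (t + 4)*(t^2 - t - 20) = (t - 5)*(t + 4)*(t + 4)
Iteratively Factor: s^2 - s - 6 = (s - 3)*(s + 2)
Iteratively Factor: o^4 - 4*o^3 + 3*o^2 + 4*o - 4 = (o - 2)*(o^3 - 2*o^2 - o + 2) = (o - 2)*(o + 1)*(o^2 - 3*o + 2) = (o - 2)*(o - 1)*(o + 1)*(o - 2)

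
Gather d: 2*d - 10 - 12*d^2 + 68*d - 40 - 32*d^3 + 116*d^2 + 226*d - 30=-32*d^3 + 104*d^2 + 296*d - 80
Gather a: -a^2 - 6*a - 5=-a^2 - 6*a - 5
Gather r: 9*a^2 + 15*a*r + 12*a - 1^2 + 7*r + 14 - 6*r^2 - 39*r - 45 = 9*a^2 + 12*a - 6*r^2 + r*(15*a - 32) - 32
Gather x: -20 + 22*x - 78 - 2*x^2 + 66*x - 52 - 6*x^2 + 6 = -8*x^2 + 88*x - 144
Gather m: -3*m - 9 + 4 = -3*m - 5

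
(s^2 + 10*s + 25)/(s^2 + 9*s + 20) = (s + 5)/(s + 4)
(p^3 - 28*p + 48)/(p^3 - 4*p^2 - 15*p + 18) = (p^3 - 28*p + 48)/(p^3 - 4*p^2 - 15*p + 18)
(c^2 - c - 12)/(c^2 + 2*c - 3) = (c - 4)/(c - 1)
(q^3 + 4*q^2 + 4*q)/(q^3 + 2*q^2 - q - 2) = q*(q + 2)/(q^2 - 1)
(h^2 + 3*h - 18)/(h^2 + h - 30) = (h - 3)/(h - 5)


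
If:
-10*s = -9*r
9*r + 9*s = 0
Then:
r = 0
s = 0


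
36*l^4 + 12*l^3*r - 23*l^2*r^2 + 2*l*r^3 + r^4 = (-3*l + r)*(-2*l + r)*(l + r)*(6*l + r)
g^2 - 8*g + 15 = (g - 5)*(g - 3)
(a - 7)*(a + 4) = a^2 - 3*a - 28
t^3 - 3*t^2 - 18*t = t*(t - 6)*(t + 3)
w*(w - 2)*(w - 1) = w^3 - 3*w^2 + 2*w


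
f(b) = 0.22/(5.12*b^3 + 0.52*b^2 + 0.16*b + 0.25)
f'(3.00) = -0.00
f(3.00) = 0.00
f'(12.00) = -0.00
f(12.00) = 0.00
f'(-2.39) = -0.00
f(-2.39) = -0.00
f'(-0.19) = -2.75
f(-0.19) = 1.08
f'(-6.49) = -0.00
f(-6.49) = -0.00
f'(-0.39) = -335.58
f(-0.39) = -5.94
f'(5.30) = -0.00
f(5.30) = 0.00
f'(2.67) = -0.00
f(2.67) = 0.00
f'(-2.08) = -0.01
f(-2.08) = -0.01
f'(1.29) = -0.04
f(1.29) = 0.02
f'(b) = 0.22*(-15.36*b^2 - 1.04*b - 0.16)/(5.12*b^3 + 0.52*b^2 + 0.16*b + 0.25)^2 = (-3.3792*b^2 - 0.2288*b - 0.0352)/(5.12*b^3 + 0.52*b^2 + 0.16*b + 0.25)^2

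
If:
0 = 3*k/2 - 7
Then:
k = 14/3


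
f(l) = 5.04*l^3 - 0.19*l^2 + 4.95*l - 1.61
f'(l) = 15.12*l^2 - 0.38*l + 4.95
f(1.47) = 21.27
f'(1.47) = 37.06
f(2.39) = 77.94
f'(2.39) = 90.41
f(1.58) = 25.62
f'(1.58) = 42.10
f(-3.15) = -176.62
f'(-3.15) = 156.18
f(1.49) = 22.02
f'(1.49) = 37.95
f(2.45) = 83.50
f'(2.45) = 94.78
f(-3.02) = -157.11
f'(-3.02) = 144.00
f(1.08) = 9.86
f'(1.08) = 22.18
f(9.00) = 3701.71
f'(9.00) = 1226.25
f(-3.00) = -154.25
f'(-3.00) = 142.17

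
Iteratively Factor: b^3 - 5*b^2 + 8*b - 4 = (b - 1)*(b^2 - 4*b + 4) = (b - 2)*(b - 1)*(b - 2)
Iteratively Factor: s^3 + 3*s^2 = (s)*(s^2 + 3*s) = s*(s + 3)*(s)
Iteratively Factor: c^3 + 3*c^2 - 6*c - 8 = (c + 1)*(c^2 + 2*c - 8) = (c - 2)*(c + 1)*(c + 4)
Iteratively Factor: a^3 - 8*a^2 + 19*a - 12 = (a - 4)*(a^2 - 4*a + 3) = (a - 4)*(a - 1)*(a - 3)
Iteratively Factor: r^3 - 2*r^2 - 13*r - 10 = (r - 5)*(r^2 + 3*r + 2) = (r - 5)*(r + 2)*(r + 1)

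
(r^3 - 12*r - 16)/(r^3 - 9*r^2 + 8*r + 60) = (r^2 - 2*r - 8)/(r^2 - 11*r + 30)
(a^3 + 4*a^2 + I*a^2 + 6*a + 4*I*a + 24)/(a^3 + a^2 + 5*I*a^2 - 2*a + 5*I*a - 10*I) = (a^3 + a^2*(4 + I) + a*(6 + 4*I) + 24)/(a^3 + a^2*(1 + 5*I) + a*(-2 + 5*I) - 10*I)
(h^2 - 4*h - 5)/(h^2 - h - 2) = (h - 5)/(h - 2)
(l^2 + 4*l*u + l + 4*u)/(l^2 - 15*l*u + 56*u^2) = (l^2 + 4*l*u + l + 4*u)/(l^2 - 15*l*u + 56*u^2)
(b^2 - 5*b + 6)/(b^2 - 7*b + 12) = (b - 2)/(b - 4)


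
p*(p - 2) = p^2 - 2*p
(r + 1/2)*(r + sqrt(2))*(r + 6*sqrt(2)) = r^3 + r^2/2 + 7*sqrt(2)*r^2 + 7*sqrt(2)*r/2 + 12*r + 6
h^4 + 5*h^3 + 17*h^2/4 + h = h*(h + 1/2)^2*(h + 4)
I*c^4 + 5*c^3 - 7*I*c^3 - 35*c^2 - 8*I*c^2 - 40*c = c*(c - 8)*(c - 5*I)*(I*c + I)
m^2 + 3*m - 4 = (m - 1)*(m + 4)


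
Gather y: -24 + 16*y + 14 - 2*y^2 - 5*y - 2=-2*y^2 + 11*y - 12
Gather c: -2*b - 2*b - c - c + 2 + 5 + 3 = -4*b - 2*c + 10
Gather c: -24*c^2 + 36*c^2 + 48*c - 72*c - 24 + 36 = 12*c^2 - 24*c + 12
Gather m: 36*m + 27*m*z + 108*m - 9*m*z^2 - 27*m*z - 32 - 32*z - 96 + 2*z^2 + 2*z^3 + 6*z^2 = m*(144 - 9*z^2) + 2*z^3 + 8*z^2 - 32*z - 128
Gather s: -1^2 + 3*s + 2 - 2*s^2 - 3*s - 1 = -2*s^2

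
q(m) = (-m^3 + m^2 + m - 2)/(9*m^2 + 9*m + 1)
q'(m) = (-18*m - 9)*(-m^3 + m^2 + m - 2)/(9*m^2 + 9*m + 1)^2 + (-3*m^2 + 2*m + 1)/(9*m^2 + 9*m + 1) = (-9*m^4 - 18*m^3 - 3*m^2 + 38*m + 19)/(81*m^4 + 162*m^3 + 99*m^2 + 18*m + 1)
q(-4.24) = 0.71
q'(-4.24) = -0.11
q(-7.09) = 1.02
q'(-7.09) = -0.11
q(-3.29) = 0.60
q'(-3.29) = -0.12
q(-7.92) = 1.11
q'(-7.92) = -0.11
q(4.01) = -0.26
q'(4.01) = -0.10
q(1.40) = -0.04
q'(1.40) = -0.02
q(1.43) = -0.04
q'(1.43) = -0.02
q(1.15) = -0.05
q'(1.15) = 0.03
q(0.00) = -2.00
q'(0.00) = 19.00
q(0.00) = -2.00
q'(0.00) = 19.00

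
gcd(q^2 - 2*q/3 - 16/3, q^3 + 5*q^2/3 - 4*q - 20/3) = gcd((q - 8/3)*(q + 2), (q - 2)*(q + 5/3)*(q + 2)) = q + 2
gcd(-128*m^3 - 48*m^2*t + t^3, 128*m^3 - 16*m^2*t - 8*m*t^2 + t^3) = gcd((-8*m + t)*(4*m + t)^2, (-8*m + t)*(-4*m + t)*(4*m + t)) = -32*m^2 - 4*m*t + t^2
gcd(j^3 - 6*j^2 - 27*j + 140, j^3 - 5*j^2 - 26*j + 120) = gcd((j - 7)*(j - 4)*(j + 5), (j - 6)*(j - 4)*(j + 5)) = j^2 + j - 20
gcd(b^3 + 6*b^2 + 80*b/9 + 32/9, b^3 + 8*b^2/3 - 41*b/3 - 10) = b + 2/3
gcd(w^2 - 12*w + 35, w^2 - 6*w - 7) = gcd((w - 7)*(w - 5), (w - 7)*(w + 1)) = w - 7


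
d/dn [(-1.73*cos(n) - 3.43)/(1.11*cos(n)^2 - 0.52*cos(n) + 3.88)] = (-1.9203*cos(n)^2 - 7.6146*cos(n) + 8.496)*sin(n)/(1.2321*cos(n)^4 - 1.1544*cos(n)^3 + 8.884*cos(n)^2 - 4.0352*cos(n) + 15.0544)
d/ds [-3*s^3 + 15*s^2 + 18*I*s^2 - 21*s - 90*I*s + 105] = -9*s^2 + s*(30 + 36*I) - 21 - 90*I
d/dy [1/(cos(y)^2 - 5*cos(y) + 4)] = (2*cos(y) - 5)*sin(y)/(cos(y)^2 - 5*cos(y) + 4)^2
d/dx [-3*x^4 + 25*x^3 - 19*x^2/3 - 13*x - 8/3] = -12*x^3 + 75*x^2 - 38*x/3 - 13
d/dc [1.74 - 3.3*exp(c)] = -3.3*exp(c)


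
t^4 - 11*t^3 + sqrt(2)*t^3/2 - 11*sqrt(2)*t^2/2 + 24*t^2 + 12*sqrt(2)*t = t*(t - 8)*(t - 3)*(t + sqrt(2)/2)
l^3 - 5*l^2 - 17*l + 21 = (l - 7)*(l - 1)*(l + 3)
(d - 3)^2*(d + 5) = d^3 - d^2 - 21*d + 45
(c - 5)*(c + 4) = c^2 - c - 20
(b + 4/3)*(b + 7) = b^2 + 25*b/3 + 28/3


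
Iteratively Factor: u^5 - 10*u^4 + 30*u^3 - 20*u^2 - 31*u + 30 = (u - 2)*(u^4 - 8*u^3 + 14*u^2 + 8*u - 15) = (u - 2)*(u + 1)*(u^3 - 9*u^2 + 23*u - 15) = (u - 2)*(u - 1)*(u + 1)*(u^2 - 8*u + 15) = (u - 3)*(u - 2)*(u - 1)*(u + 1)*(u - 5)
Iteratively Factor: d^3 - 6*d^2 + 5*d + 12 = (d - 3)*(d^2 - 3*d - 4) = (d - 3)*(d + 1)*(d - 4)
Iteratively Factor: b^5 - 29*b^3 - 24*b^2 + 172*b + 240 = (b - 3)*(b^4 + 3*b^3 - 20*b^2 - 84*b - 80) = (b - 3)*(b + 2)*(b^3 + b^2 - 22*b - 40) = (b - 5)*(b - 3)*(b + 2)*(b^2 + 6*b + 8) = (b - 5)*(b - 3)*(b + 2)*(b + 4)*(b + 2)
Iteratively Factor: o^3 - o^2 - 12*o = (o + 3)*(o^2 - 4*o) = o*(o + 3)*(o - 4)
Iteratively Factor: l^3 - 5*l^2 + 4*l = (l - 4)*(l^2 - l) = (l - 4)*(l - 1)*(l)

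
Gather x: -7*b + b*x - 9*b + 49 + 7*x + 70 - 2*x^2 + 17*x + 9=-16*b - 2*x^2 + x*(b + 24) + 128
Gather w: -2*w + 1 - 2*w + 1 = 2 - 4*w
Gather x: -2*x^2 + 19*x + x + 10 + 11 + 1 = -2*x^2 + 20*x + 22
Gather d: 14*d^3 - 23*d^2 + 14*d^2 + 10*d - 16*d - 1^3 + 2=14*d^3 - 9*d^2 - 6*d + 1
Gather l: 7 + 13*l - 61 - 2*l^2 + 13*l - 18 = -2*l^2 + 26*l - 72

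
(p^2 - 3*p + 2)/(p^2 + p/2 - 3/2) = 2*(p - 2)/(2*p + 3)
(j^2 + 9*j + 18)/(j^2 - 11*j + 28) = (j^2 + 9*j + 18)/(j^2 - 11*j + 28)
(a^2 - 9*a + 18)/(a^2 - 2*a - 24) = (a - 3)/(a + 4)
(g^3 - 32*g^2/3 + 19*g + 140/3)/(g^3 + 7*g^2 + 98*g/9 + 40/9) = 3*(g^2 - 12*g + 35)/(3*g^2 + 17*g + 10)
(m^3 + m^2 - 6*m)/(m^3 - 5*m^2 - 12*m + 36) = m/(m - 6)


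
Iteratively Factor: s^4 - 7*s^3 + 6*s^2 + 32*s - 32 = (s - 4)*(s^3 - 3*s^2 - 6*s + 8) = (s - 4)*(s - 1)*(s^2 - 2*s - 8) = (s - 4)*(s - 1)*(s + 2)*(s - 4)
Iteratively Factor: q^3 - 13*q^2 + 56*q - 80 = (q - 4)*(q^2 - 9*q + 20) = (q - 4)^2*(q - 5)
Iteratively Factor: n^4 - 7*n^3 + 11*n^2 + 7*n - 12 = (n - 1)*(n^3 - 6*n^2 + 5*n + 12) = (n - 4)*(n - 1)*(n^2 - 2*n - 3) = (n - 4)*(n - 1)*(n + 1)*(n - 3)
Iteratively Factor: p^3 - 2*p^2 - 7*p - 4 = (p - 4)*(p^2 + 2*p + 1) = (p - 4)*(p + 1)*(p + 1)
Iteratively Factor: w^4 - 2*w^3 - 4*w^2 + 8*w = (w - 2)*(w^3 - 4*w) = (w - 2)*(w + 2)*(w^2 - 2*w) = (w - 2)^2*(w + 2)*(w)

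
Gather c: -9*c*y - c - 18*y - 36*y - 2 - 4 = c*(-9*y - 1) - 54*y - 6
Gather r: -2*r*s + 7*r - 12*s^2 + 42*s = r*(7 - 2*s) - 12*s^2 + 42*s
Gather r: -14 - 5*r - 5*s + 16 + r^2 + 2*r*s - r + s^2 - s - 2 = r^2 + r*(2*s - 6) + s^2 - 6*s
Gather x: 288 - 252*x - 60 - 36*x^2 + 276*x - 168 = -36*x^2 + 24*x + 60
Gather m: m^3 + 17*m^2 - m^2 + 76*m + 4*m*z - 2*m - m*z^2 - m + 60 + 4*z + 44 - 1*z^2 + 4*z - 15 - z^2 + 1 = m^3 + 16*m^2 + m*(-z^2 + 4*z + 73) - 2*z^2 + 8*z + 90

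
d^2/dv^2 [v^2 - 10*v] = 2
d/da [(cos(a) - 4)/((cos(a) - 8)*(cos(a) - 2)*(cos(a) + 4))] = 2*(cos(a)^3 - 9*cos(a)^2 + 24*cos(a) + 16)*sin(a)/((cos(a) - 8)^2*(cos(a) - 2)^2*(cos(a) + 4)^2)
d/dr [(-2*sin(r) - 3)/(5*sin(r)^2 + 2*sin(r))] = 2*(5*cos(r) + 15/tan(r) + 3*cos(r)/sin(r)^2)/(5*sin(r) + 2)^2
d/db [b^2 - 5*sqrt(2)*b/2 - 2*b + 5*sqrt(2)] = 2*b - 5*sqrt(2)/2 - 2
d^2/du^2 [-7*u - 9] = 0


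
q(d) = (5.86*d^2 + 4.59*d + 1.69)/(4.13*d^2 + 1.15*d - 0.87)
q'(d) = (-8.26*d - 1.15)*(5.86*d^2 + 4.59*d + 1.69)/(4.13*d^2 + 1.15*d - 0.87)^2 + (11.72*d + 4.59)/(4.13*d^2 + 1.15*d - 0.87)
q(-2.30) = 1.21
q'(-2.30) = -0.04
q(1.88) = 1.95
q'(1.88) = -0.37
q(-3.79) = 1.27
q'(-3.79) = -0.03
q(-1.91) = 1.19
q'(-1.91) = -0.03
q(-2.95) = 1.24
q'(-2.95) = -0.04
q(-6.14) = 1.32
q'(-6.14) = -0.01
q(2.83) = 1.74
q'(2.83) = -0.14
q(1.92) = 1.94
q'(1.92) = -0.35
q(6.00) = 1.55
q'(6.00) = -0.02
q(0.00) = -1.94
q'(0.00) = -7.84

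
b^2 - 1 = (b - 1)*(b + 1)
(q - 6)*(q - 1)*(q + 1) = q^3 - 6*q^2 - q + 6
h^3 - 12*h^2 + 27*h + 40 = (h - 8)*(h - 5)*(h + 1)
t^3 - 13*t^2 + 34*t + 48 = (t - 8)*(t - 6)*(t + 1)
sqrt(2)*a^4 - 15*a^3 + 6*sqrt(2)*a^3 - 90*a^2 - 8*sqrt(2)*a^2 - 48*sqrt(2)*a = a*(a + 6)*(a - 8*sqrt(2))*(sqrt(2)*a + 1)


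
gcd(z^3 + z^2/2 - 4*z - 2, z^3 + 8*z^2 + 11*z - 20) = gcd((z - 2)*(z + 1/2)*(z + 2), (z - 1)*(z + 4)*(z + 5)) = 1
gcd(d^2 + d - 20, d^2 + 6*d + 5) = d + 5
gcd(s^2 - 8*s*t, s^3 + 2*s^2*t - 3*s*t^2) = s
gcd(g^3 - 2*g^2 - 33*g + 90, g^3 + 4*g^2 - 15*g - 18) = g^2 + 3*g - 18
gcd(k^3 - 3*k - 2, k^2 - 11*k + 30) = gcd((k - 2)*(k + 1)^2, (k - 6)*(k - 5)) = 1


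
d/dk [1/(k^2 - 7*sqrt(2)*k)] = (-2*k + 7*sqrt(2))/(k^2*(k - 7*sqrt(2))^2)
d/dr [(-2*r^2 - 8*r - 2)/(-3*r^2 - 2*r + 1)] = 4*(-5*r^2 - 4*r - 3)/(9*r^4 + 12*r^3 - 2*r^2 - 4*r + 1)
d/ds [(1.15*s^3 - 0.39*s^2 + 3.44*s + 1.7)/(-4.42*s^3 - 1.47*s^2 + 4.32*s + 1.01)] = (-3.4143*s^4 + 40.3456*s^3 + 29.3985*s^2 + 4.2102*s - 3.8696)/(19.5364*s^6 + 12.9948*s^5 - 36.0279*s^4 - 21.6292*s^3 + 15.693*s^2 + 8.7264*s + 1.0201)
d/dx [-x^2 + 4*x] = 4 - 2*x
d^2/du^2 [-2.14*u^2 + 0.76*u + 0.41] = -4.28000000000000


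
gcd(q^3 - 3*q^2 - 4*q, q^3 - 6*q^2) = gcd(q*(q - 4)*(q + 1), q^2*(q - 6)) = q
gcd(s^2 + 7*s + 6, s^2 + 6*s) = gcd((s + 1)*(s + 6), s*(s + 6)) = s + 6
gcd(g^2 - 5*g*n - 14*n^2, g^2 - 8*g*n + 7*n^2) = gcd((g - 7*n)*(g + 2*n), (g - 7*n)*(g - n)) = g - 7*n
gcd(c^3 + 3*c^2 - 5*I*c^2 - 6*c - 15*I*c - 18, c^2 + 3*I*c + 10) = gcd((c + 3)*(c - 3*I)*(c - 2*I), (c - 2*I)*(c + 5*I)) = c - 2*I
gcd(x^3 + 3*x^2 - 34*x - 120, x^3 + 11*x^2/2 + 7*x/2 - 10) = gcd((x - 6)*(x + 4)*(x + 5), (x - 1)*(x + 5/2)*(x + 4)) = x + 4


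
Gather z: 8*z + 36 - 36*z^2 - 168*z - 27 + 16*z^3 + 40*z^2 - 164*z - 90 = 16*z^3 + 4*z^2 - 324*z - 81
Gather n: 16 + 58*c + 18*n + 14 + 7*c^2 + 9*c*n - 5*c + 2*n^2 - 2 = 7*c^2 + 53*c + 2*n^2 + n*(9*c + 18) + 28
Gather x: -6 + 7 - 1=0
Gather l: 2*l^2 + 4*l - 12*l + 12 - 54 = 2*l^2 - 8*l - 42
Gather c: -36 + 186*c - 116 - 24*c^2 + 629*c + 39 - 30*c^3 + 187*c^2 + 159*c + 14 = -30*c^3 + 163*c^2 + 974*c - 99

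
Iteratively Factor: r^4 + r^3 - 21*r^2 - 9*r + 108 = (r + 3)*(r^3 - 2*r^2 - 15*r + 36) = (r - 3)*(r + 3)*(r^2 + r - 12) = (r - 3)^2*(r + 3)*(r + 4)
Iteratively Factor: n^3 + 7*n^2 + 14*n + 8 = (n + 4)*(n^2 + 3*n + 2) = (n + 1)*(n + 4)*(n + 2)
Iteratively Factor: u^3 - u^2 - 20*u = (u - 5)*(u^2 + 4*u) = u*(u - 5)*(u + 4)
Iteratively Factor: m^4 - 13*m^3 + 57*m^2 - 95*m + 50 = (m - 2)*(m^3 - 11*m^2 + 35*m - 25) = (m - 2)*(m - 1)*(m^2 - 10*m + 25) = (m - 5)*(m - 2)*(m - 1)*(m - 5)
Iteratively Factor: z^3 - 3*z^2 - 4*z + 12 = (z + 2)*(z^2 - 5*z + 6) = (z - 2)*(z + 2)*(z - 3)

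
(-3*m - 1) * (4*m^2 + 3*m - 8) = -12*m^3 - 13*m^2 + 21*m + 8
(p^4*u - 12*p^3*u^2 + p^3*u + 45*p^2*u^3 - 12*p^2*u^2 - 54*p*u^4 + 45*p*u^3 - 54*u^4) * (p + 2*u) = p^5*u - 10*p^4*u^2 + p^4*u + 21*p^3*u^3 - 10*p^3*u^2 + 36*p^2*u^4 + 21*p^2*u^3 - 108*p*u^5 + 36*p*u^4 - 108*u^5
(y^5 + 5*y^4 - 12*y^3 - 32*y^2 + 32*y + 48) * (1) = y^5 + 5*y^4 - 12*y^3 - 32*y^2 + 32*y + 48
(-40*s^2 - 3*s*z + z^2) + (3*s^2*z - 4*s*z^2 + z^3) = 3*s^2*z - 40*s^2 - 4*s*z^2 - 3*s*z + z^3 + z^2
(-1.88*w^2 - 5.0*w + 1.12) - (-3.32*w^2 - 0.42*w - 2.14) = 1.44*w^2 - 4.58*w + 3.26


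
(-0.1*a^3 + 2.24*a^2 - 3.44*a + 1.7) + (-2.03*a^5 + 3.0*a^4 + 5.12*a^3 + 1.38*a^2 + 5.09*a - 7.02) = -2.03*a^5 + 3.0*a^4 + 5.02*a^3 + 3.62*a^2 + 1.65*a - 5.32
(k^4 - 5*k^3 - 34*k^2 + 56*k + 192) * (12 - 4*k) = -4*k^5 + 32*k^4 + 76*k^3 - 632*k^2 - 96*k + 2304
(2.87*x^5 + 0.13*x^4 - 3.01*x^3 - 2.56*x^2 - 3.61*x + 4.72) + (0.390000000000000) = 2.87*x^5 + 0.13*x^4 - 3.01*x^3 - 2.56*x^2 - 3.61*x + 5.11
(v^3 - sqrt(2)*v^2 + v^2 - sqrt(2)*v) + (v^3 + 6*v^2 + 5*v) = 2*v^3 - sqrt(2)*v^2 + 7*v^2 - sqrt(2)*v + 5*v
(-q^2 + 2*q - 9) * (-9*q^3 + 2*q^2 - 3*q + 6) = 9*q^5 - 20*q^4 + 88*q^3 - 30*q^2 + 39*q - 54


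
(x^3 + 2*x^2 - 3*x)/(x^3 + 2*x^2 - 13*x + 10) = x*(x + 3)/(x^2 + 3*x - 10)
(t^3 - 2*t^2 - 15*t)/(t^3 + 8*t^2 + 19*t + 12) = t*(t - 5)/(t^2 + 5*t + 4)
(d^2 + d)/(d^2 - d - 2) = d/(d - 2)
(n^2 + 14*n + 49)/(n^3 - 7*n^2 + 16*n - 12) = (n^2 + 14*n + 49)/(n^3 - 7*n^2 + 16*n - 12)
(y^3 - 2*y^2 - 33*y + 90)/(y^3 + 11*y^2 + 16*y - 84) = (y^2 - 8*y + 15)/(y^2 + 5*y - 14)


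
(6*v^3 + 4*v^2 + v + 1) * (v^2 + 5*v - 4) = 6*v^5 + 34*v^4 - 3*v^3 - 10*v^2 + v - 4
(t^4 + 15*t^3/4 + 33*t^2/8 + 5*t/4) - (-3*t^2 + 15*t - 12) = t^4 + 15*t^3/4 + 57*t^2/8 - 55*t/4 + 12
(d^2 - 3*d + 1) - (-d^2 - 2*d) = 2*d^2 - d + 1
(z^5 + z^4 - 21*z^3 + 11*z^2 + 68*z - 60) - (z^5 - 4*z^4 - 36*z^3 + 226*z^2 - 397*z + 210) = 5*z^4 + 15*z^3 - 215*z^2 + 465*z - 270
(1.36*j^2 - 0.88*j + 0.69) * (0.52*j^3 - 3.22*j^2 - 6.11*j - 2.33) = 0.7072*j^5 - 4.8368*j^4 - 5.1172*j^3 - 0.0138000000000007*j^2 - 2.1655*j - 1.6077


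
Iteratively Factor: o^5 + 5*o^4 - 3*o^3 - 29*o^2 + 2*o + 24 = (o + 4)*(o^4 + o^3 - 7*o^2 - o + 6) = (o + 1)*(o + 4)*(o^3 - 7*o + 6) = (o + 1)*(o + 3)*(o + 4)*(o^2 - 3*o + 2) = (o - 1)*(o + 1)*(o + 3)*(o + 4)*(o - 2)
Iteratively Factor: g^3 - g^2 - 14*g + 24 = (g - 2)*(g^2 + g - 12) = (g - 3)*(g - 2)*(g + 4)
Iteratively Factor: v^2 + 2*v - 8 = (v - 2)*(v + 4)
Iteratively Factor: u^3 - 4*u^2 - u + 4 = (u - 1)*(u^2 - 3*u - 4) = (u - 4)*(u - 1)*(u + 1)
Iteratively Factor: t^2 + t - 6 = (t + 3)*(t - 2)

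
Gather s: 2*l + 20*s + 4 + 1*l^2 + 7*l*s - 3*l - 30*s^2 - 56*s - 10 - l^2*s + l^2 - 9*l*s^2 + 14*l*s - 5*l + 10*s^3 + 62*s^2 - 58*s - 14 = 2*l^2 - 6*l + 10*s^3 + s^2*(32 - 9*l) + s*(-l^2 + 21*l - 94) - 20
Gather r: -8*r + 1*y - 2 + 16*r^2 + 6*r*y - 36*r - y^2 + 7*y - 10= 16*r^2 + r*(6*y - 44) - y^2 + 8*y - 12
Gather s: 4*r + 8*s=4*r + 8*s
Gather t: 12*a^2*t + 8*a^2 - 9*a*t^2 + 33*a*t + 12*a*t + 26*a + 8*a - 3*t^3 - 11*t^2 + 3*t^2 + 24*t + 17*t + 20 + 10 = 8*a^2 + 34*a - 3*t^3 + t^2*(-9*a - 8) + t*(12*a^2 + 45*a + 41) + 30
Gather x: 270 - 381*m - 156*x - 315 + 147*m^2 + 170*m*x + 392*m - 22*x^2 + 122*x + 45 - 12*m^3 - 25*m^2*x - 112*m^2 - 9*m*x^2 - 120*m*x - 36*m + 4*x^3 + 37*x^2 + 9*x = -12*m^3 + 35*m^2 - 25*m + 4*x^3 + x^2*(15 - 9*m) + x*(-25*m^2 + 50*m - 25)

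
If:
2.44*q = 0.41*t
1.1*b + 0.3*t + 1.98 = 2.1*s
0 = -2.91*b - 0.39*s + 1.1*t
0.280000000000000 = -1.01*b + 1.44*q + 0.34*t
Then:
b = 0.10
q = 0.11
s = 1.09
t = 0.66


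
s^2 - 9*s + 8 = (s - 8)*(s - 1)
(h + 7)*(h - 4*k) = h^2 - 4*h*k + 7*h - 28*k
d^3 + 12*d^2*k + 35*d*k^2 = d*(d + 5*k)*(d + 7*k)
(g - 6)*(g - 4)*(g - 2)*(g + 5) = g^4 - 7*g^3 - 16*g^2 + 172*g - 240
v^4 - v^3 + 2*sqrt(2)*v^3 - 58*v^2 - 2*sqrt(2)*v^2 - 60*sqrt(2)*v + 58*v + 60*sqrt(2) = (v - 1)*(v - 5*sqrt(2))*(v + sqrt(2))*(v + 6*sqrt(2))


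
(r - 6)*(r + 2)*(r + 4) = r^3 - 28*r - 48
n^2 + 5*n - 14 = (n - 2)*(n + 7)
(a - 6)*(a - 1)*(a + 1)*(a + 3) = a^4 - 3*a^3 - 19*a^2 + 3*a + 18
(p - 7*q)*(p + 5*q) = p^2 - 2*p*q - 35*q^2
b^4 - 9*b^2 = b^2*(b - 3)*(b + 3)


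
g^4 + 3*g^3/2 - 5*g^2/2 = g^2*(g - 1)*(g + 5/2)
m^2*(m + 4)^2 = m^4 + 8*m^3 + 16*m^2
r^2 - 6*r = r*(r - 6)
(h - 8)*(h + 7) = h^2 - h - 56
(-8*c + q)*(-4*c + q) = 32*c^2 - 12*c*q + q^2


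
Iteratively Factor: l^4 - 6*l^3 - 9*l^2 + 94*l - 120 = (l - 2)*(l^3 - 4*l^2 - 17*l + 60) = (l - 2)*(l + 4)*(l^2 - 8*l + 15) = (l - 5)*(l - 2)*(l + 4)*(l - 3)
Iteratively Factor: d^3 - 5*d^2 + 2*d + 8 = (d - 4)*(d^2 - d - 2) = (d - 4)*(d - 2)*(d + 1)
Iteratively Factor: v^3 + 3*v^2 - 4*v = (v + 4)*(v^2 - v) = v*(v + 4)*(v - 1)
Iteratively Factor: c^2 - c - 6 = (c + 2)*(c - 3)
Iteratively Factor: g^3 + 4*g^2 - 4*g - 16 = (g + 2)*(g^2 + 2*g - 8) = (g - 2)*(g + 2)*(g + 4)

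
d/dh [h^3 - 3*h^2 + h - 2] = 3*h^2 - 6*h + 1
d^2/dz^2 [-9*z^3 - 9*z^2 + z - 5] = -54*z - 18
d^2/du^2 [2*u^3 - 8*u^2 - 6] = 12*u - 16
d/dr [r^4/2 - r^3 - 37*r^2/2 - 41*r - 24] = 2*r^3 - 3*r^2 - 37*r - 41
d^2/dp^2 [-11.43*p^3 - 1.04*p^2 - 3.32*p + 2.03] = -68.58*p - 2.08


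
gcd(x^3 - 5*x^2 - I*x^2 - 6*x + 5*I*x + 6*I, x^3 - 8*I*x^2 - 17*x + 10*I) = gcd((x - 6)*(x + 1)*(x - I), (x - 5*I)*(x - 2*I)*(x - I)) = x - I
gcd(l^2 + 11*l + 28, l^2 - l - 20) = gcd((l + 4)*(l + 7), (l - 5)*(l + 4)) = l + 4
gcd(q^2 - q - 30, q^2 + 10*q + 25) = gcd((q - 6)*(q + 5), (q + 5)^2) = q + 5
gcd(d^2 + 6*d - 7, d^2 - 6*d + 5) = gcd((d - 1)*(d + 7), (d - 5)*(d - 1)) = d - 1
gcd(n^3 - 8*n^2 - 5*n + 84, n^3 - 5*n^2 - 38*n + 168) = n^2 - 11*n + 28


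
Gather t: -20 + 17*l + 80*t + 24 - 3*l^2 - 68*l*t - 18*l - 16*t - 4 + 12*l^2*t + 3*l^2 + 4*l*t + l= t*(12*l^2 - 64*l + 64)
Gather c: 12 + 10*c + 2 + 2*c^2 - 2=2*c^2 + 10*c + 12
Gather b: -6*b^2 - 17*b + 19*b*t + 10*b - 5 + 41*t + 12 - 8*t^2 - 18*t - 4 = -6*b^2 + b*(19*t - 7) - 8*t^2 + 23*t + 3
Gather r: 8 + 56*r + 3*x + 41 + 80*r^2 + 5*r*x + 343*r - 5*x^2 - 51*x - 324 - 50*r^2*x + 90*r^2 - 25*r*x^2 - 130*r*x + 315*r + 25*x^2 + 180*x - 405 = r^2*(170 - 50*x) + r*(-25*x^2 - 125*x + 714) + 20*x^2 + 132*x - 680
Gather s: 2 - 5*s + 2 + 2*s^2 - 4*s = 2*s^2 - 9*s + 4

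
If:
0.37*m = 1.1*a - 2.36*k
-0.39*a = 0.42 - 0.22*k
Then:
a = -0.11998820754717*m - 1.46108490566038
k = -0.212706367924528*m - 0.681014150943396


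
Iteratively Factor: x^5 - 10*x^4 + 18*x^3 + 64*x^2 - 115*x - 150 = (x - 5)*(x^4 - 5*x^3 - 7*x^2 + 29*x + 30) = (x - 5)*(x + 1)*(x^3 - 6*x^2 - x + 30) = (x - 5)*(x + 1)*(x + 2)*(x^2 - 8*x + 15) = (x - 5)^2*(x + 1)*(x + 2)*(x - 3)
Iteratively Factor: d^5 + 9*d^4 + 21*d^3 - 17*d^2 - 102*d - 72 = (d - 2)*(d^4 + 11*d^3 + 43*d^2 + 69*d + 36) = (d - 2)*(d + 3)*(d^3 + 8*d^2 + 19*d + 12) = (d - 2)*(d + 1)*(d + 3)*(d^2 + 7*d + 12) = (d - 2)*(d + 1)*(d + 3)^2*(d + 4)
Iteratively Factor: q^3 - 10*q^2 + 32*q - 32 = (q - 4)*(q^2 - 6*q + 8) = (q - 4)^2*(q - 2)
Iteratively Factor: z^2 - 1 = (z + 1)*(z - 1)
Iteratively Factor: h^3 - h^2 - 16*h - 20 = (h + 2)*(h^2 - 3*h - 10) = (h - 5)*(h + 2)*(h + 2)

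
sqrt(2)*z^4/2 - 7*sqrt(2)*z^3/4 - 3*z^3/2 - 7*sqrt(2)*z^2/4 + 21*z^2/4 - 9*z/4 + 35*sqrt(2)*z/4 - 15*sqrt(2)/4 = (z - 3)*(z - 1/2)*(z - 5*sqrt(2)/2)*(sqrt(2)*z/2 + 1)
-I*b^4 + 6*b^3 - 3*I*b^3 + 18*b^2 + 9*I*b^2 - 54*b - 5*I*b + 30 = (b - 1)*(b + 5)*(b + 6*I)*(-I*b + I)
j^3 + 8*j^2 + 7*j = j*(j + 1)*(j + 7)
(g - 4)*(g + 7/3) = g^2 - 5*g/3 - 28/3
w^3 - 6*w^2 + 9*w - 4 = (w - 4)*(w - 1)^2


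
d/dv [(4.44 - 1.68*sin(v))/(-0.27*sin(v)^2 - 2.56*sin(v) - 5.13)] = (-0.4536*sin(v)^2 + 2.3976*sin(v) + 19.9848)*cos(v)/(0.0729*sin(v)^4 + 1.3824*sin(v)^3 + 9.3238*sin(v)^2 + 26.2656*sin(v) + 26.3169)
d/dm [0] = 0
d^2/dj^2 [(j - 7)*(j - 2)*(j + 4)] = 6*j - 10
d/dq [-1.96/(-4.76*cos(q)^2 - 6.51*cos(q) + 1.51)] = (18.6592*cos(q) + 12.7596)*sin(q)/(4.76*cos(q)^2 + 6.51*cos(q) - 1.51)^2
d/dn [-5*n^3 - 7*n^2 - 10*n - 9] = -15*n^2 - 14*n - 10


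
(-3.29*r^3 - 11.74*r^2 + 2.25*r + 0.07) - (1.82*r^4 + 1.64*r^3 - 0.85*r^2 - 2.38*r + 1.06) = -1.82*r^4 - 4.93*r^3 - 10.89*r^2 + 4.63*r - 0.99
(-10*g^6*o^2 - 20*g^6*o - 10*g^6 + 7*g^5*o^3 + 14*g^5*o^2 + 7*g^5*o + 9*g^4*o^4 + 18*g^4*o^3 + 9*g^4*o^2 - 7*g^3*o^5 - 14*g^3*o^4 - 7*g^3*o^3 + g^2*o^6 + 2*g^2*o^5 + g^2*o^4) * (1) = -10*g^6*o^2 - 20*g^6*o - 10*g^6 + 7*g^5*o^3 + 14*g^5*o^2 + 7*g^5*o + 9*g^4*o^4 + 18*g^4*o^3 + 9*g^4*o^2 - 7*g^3*o^5 - 14*g^3*o^4 - 7*g^3*o^3 + g^2*o^6 + 2*g^2*o^5 + g^2*o^4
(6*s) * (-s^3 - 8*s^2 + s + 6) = -6*s^4 - 48*s^3 + 6*s^2 + 36*s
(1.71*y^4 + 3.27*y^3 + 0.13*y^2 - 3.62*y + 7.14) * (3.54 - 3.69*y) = -6.3099*y^5 - 6.0129*y^4 + 11.0961*y^3 + 13.818*y^2 - 39.1614*y + 25.2756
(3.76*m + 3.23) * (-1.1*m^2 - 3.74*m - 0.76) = -4.136*m^3 - 17.6154*m^2 - 14.9378*m - 2.4548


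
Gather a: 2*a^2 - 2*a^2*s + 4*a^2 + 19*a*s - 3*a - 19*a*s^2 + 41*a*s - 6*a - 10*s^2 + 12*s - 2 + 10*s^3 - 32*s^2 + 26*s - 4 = a^2*(6 - 2*s) + a*(-19*s^2 + 60*s - 9) + 10*s^3 - 42*s^2 + 38*s - 6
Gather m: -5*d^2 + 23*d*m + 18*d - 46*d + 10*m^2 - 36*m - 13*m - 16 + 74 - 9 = -5*d^2 - 28*d + 10*m^2 + m*(23*d - 49) + 49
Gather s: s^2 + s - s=s^2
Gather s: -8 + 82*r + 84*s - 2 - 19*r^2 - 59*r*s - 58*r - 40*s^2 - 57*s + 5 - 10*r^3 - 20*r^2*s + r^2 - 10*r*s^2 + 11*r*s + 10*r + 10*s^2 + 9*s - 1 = -10*r^3 - 18*r^2 + 34*r + s^2*(-10*r - 30) + s*(-20*r^2 - 48*r + 36) - 6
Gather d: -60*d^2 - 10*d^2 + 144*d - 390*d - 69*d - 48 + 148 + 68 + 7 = -70*d^2 - 315*d + 175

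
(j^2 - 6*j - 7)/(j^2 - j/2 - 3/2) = 2*(j - 7)/(2*j - 3)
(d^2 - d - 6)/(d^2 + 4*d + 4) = (d - 3)/(d + 2)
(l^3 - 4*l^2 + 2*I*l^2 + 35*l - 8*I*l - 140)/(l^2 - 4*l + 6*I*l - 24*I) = (l^2 + 2*I*l + 35)/(l + 6*I)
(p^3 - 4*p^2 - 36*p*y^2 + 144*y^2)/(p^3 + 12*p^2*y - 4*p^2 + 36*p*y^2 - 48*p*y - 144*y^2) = (p - 6*y)/(p + 6*y)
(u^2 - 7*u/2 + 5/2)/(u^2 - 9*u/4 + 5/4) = 2*(2*u - 5)/(4*u - 5)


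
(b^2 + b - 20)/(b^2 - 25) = (b - 4)/(b - 5)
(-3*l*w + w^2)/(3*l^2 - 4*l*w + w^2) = w/(-l + w)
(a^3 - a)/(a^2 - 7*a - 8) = a*(a - 1)/(a - 8)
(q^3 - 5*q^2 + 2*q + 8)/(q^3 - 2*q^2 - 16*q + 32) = (q + 1)/(q + 4)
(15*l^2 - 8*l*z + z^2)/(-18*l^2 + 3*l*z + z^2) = (-5*l + z)/(6*l + z)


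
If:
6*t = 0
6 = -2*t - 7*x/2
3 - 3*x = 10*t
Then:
No Solution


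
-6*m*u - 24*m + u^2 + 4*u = (-6*m + u)*(u + 4)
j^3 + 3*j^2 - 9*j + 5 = (j - 1)^2*(j + 5)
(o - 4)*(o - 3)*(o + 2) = o^3 - 5*o^2 - 2*o + 24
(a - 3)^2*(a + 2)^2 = a^4 - 2*a^3 - 11*a^2 + 12*a + 36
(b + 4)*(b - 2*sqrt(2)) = b^2 - 2*sqrt(2)*b + 4*b - 8*sqrt(2)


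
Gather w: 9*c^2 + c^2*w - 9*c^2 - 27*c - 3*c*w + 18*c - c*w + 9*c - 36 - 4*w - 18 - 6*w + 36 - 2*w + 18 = w*(c^2 - 4*c - 12)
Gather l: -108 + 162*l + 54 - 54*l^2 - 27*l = -54*l^2 + 135*l - 54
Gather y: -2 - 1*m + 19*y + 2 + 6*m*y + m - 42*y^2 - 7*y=-42*y^2 + y*(6*m + 12)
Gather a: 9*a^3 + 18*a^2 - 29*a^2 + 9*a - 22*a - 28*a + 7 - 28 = 9*a^3 - 11*a^2 - 41*a - 21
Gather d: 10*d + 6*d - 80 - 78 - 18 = 16*d - 176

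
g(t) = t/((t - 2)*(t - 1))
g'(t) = -t/((t - 2)*(t - 1)^2) - t/((t - 2)^2*(t - 1)) + 1/((t - 2)*(t - 1)) = (2 - t^2)/(t^4 - 6*t^3 + 13*t^2 - 12*t + 4)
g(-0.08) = -0.04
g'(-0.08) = 0.40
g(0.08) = 0.05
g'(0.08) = 0.64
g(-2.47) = -0.16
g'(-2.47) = -0.02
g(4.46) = 0.52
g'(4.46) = -0.25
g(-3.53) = -0.14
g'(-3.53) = -0.02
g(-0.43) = -0.12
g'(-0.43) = 0.15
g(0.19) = 0.13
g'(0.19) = 0.91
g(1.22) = -7.11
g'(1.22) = 17.37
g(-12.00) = -0.07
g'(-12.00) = 0.00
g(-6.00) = -0.11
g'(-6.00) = -0.01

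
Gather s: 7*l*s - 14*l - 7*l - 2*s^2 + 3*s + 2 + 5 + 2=-21*l - 2*s^2 + s*(7*l + 3) + 9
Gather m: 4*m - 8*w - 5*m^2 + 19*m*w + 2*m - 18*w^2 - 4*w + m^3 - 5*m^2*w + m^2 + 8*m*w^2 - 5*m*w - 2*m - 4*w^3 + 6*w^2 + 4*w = m^3 + m^2*(-5*w - 4) + m*(8*w^2 + 14*w + 4) - 4*w^3 - 12*w^2 - 8*w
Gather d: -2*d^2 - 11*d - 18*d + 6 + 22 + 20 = -2*d^2 - 29*d + 48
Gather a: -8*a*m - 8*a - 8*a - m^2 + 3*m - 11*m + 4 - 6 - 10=a*(-8*m - 16) - m^2 - 8*m - 12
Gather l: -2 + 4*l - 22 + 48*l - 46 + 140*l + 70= 192*l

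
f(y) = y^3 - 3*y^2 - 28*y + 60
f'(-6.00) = 116.00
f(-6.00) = -96.00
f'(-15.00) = 737.00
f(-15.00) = -3570.00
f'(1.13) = -30.95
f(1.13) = 25.97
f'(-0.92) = -19.94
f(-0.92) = 82.44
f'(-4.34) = 54.55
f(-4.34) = 43.27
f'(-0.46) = -24.61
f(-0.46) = 72.15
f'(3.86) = -6.46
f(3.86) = -35.27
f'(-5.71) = 104.07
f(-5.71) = -64.10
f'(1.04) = -31.00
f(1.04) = 28.76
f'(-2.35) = 2.67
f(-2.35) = 96.25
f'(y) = 3*y^2 - 6*y - 28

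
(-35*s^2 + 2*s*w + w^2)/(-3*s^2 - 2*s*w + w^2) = (35*s^2 - 2*s*w - w^2)/(3*s^2 + 2*s*w - w^2)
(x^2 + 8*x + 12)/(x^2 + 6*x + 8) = (x + 6)/(x + 4)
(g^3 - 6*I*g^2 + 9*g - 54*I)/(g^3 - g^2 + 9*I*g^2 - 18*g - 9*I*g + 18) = (g^2 - 9*I*g - 18)/(g^2 + g*(-1 + 6*I) - 6*I)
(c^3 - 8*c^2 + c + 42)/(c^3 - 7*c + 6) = (c^3 - 8*c^2 + c + 42)/(c^3 - 7*c + 6)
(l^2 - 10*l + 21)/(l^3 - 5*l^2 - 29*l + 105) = 1/(l + 5)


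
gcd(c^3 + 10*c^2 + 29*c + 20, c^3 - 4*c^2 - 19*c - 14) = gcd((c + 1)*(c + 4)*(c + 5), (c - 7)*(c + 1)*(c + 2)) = c + 1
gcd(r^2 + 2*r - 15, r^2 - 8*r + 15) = r - 3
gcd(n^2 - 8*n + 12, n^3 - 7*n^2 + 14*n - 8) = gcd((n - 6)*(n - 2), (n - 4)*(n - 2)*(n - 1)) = n - 2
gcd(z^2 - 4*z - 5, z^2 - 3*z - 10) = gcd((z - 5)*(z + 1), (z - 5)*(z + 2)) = z - 5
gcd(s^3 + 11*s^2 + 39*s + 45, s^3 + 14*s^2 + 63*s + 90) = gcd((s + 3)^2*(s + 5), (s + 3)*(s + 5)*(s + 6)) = s^2 + 8*s + 15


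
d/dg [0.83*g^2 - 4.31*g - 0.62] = 1.66*g - 4.31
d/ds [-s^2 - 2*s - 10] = -2*s - 2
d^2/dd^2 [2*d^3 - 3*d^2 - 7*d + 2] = 12*d - 6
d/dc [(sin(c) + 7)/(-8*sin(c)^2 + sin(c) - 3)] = (8*sin(c)^2 + 112*sin(c) - 10)*cos(c)/(8*sin(c)^2 - sin(c) + 3)^2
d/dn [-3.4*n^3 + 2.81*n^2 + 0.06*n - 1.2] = -10.2*n^2 + 5.62*n + 0.06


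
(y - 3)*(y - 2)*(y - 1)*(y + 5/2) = y^4 - 7*y^3/2 - 4*y^2 + 43*y/2 - 15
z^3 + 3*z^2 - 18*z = z*(z - 3)*(z + 6)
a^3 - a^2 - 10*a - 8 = (a - 4)*(a + 1)*(a + 2)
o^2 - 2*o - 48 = (o - 8)*(o + 6)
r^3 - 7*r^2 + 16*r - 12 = (r - 3)*(r - 2)^2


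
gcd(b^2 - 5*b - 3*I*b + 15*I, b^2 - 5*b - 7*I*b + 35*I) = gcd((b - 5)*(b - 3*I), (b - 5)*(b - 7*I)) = b - 5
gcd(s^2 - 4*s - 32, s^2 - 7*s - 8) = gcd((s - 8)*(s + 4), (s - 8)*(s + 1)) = s - 8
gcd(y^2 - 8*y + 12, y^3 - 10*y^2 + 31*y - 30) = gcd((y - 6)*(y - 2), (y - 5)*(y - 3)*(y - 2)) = y - 2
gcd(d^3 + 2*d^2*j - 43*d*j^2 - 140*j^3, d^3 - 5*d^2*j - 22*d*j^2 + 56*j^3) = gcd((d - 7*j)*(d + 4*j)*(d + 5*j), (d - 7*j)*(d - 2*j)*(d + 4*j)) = d^2 - 3*d*j - 28*j^2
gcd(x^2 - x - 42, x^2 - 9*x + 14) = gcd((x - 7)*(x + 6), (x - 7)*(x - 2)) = x - 7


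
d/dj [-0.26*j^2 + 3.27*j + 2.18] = 3.27 - 0.52*j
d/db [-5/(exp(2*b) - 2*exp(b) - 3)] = 10*(exp(b) - 1)*exp(b)/(-exp(2*b) + 2*exp(b) + 3)^2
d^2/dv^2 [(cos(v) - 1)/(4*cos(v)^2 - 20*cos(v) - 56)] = (9*sin(v)^4*cos(v) + sin(v)^4 + 143*sin(v)^2 + 897*cos(v)/4 + 105*cos(3*v)/4 - cos(5*v)/2 + 74)/(4*(sin(v)^2 + 5*cos(v) + 13)^3)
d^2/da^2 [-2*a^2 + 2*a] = -4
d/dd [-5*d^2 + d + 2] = 1 - 10*d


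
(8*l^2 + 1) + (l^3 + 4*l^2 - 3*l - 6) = l^3 + 12*l^2 - 3*l - 5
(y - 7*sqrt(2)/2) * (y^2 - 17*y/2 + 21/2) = y^3 - 17*y^2/2 - 7*sqrt(2)*y^2/2 + 21*y/2 + 119*sqrt(2)*y/4 - 147*sqrt(2)/4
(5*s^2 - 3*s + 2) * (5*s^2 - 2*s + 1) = 25*s^4 - 25*s^3 + 21*s^2 - 7*s + 2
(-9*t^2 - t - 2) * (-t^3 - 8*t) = 9*t^5 + t^4 + 74*t^3 + 8*t^2 + 16*t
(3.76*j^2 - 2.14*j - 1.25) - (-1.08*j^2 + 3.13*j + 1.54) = 4.84*j^2 - 5.27*j - 2.79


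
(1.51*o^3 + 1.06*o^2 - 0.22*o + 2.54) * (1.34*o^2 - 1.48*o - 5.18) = 2.0234*o^5 - 0.8144*o^4 - 9.6854*o^3 - 1.7616*o^2 - 2.6196*o - 13.1572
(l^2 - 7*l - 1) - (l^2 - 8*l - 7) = l + 6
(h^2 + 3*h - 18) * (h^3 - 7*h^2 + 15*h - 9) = h^5 - 4*h^4 - 24*h^3 + 162*h^2 - 297*h + 162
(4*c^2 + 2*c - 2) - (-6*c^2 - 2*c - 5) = 10*c^2 + 4*c + 3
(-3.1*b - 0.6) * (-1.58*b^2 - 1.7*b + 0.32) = 4.898*b^3 + 6.218*b^2 + 0.0279999999999999*b - 0.192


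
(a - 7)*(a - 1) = a^2 - 8*a + 7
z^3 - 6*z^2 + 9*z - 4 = (z - 4)*(z - 1)^2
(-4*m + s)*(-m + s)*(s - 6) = 4*m^2*s - 24*m^2 - 5*m*s^2 + 30*m*s + s^3 - 6*s^2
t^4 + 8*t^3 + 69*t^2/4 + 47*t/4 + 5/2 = (t + 1/2)^2*(t + 2)*(t + 5)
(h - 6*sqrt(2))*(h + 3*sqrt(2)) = h^2 - 3*sqrt(2)*h - 36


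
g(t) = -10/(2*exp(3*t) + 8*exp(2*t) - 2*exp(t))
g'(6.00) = 0.00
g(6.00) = 0.00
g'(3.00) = 0.00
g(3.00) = 0.00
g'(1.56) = 0.07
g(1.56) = -0.03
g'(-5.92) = -1861.83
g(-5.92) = 1882.29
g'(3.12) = 0.00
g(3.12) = -0.00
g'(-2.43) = -37.77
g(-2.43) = 88.73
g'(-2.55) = -49.22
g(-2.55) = 93.95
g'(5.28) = 0.00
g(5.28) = -0.00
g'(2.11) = 0.02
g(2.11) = -0.01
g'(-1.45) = 495254.84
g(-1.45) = 3183.51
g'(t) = -10*(-6*exp(3*t) - 16*exp(2*t) + 2*exp(t))/(2*exp(3*t) + 8*exp(2*t) - 2*exp(t))^2 = 5*(3*exp(2*t) + 8*exp(t) - 1)*exp(-t)/(exp(2*t) + 4*exp(t) - 1)^2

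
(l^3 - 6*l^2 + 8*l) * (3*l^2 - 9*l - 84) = 3*l^5 - 27*l^4 - 6*l^3 + 432*l^2 - 672*l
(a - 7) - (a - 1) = -6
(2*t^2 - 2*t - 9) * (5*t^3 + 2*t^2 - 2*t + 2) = 10*t^5 - 6*t^4 - 53*t^3 - 10*t^2 + 14*t - 18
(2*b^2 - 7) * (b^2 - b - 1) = 2*b^4 - 2*b^3 - 9*b^2 + 7*b + 7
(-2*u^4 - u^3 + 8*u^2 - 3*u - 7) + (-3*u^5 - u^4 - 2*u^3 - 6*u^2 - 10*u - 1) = -3*u^5 - 3*u^4 - 3*u^3 + 2*u^2 - 13*u - 8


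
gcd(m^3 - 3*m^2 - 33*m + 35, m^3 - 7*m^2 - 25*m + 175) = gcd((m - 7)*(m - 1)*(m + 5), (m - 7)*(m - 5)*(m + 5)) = m^2 - 2*m - 35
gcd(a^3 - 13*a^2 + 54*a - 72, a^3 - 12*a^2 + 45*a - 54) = a^2 - 9*a + 18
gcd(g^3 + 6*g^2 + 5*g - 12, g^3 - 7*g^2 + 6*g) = g - 1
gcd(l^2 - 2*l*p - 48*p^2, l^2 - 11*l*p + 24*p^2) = -l + 8*p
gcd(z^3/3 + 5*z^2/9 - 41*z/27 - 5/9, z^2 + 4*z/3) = 1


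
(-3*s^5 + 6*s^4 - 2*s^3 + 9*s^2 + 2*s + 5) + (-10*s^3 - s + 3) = -3*s^5 + 6*s^4 - 12*s^3 + 9*s^2 + s + 8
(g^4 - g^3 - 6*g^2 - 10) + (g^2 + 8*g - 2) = g^4 - g^3 - 5*g^2 + 8*g - 12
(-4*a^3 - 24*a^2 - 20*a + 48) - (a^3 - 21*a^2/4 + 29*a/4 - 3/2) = -5*a^3 - 75*a^2/4 - 109*a/4 + 99/2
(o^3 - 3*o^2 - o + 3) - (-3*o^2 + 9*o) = o^3 - 10*o + 3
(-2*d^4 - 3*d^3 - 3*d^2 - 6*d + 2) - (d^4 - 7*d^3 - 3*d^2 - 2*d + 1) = -3*d^4 + 4*d^3 - 4*d + 1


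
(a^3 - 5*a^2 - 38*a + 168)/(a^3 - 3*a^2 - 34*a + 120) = (a - 7)/(a - 5)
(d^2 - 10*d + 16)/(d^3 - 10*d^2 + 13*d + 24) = (d - 2)/(d^2 - 2*d - 3)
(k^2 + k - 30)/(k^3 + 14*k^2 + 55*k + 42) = (k - 5)/(k^2 + 8*k + 7)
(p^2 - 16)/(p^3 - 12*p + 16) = (p - 4)/(p^2 - 4*p + 4)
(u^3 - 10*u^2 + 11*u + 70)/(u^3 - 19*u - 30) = (u - 7)/(u + 3)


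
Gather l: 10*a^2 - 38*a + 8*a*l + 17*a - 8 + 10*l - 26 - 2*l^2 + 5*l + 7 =10*a^2 - 21*a - 2*l^2 + l*(8*a + 15) - 27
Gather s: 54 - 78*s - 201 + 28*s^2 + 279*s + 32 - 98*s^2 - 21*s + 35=-70*s^2 + 180*s - 80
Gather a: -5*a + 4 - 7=-5*a - 3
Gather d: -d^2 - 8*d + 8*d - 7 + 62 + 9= 64 - d^2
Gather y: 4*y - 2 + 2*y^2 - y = 2*y^2 + 3*y - 2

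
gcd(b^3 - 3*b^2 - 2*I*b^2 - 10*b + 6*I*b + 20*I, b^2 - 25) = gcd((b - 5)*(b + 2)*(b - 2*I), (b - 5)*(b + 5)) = b - 5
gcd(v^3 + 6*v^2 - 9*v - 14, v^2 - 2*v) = v - 2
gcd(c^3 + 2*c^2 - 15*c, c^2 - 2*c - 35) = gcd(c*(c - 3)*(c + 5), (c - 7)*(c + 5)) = c + 5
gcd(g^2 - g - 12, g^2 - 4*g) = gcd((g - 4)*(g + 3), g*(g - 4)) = g - 4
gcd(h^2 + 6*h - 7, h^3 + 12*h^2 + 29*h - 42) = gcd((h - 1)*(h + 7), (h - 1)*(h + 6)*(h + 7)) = h^2 + 6*h - 7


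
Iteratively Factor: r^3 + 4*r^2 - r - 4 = (r - 1)*(r^2 + 5*r + 4) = (r - 1)*(r + 4)*(r + 1)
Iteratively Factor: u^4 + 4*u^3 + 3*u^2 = (u + 1)*(u^3 + 3*u^2) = u*(u + 1)*(u^2 + 3*u) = u*(u + 1)*(u + 3)*(u)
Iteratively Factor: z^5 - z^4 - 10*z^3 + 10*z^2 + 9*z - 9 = (z - 1)*(z^4 - 10*z^2 + 9) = (z - 1)*(z + 3)*(z^3 - 3*z^2 - z + 3) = (z - 1)^2*(z + 3)*(z^2 - 2*z - 3) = (z - 1)^2*(z + 1)*(z + 3)*(z - 3)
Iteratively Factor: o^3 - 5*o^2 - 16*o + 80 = (o - 5)*(o^2 - 16) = (o - 5)*(o + 4)*(o - 4)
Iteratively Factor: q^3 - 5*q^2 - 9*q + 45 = (q + 3)*(q^2 - 8*q + 15) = (q - 5)*(q + 3)*(q - 3)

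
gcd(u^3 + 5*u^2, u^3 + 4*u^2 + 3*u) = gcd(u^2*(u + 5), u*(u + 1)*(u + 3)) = u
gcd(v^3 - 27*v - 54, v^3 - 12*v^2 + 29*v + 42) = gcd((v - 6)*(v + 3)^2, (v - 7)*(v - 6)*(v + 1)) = v - 6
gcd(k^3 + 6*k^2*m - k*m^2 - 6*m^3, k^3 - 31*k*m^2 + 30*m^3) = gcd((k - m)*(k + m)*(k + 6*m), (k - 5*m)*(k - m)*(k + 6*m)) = k^2 + 5*k*m - 6*m^2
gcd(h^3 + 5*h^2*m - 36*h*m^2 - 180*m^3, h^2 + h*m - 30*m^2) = h + 6*m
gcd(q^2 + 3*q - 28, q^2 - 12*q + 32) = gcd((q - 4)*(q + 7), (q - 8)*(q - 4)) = q - 4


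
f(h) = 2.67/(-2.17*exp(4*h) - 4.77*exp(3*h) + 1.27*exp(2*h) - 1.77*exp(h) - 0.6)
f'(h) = 2.67*(8.68*exp(4*h) + 14.31*exp(3*h) - 2.54*exp(2*h) + 1.77*exp(h))/(-2.17*exp(4*h) - 4.77*exp(3*h) + 1.27*exp(2*h) - 1.77*exp(h) - 0.6)^2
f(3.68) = -0.00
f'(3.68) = 0.00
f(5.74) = -0.00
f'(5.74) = 0.00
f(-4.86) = -4.35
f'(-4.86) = 0.10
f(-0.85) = -1.70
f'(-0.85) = 1.84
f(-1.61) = -2.83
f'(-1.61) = 1.14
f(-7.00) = -4.44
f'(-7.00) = 0.01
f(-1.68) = -2.90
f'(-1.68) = 1.09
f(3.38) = -0.00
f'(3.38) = 0.00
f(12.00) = 0.00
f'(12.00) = 0.00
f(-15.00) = -4.45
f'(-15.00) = 0.00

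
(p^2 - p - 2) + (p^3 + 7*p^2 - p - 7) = p^3 + 8*p^2 - 2*p - 9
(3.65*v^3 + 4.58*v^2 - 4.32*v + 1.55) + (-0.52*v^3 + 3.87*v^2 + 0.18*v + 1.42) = 3.13*v^3 + 8.45*v^2 - 4.14*v + 2.97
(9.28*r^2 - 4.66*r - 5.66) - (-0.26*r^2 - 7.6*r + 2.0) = 9.54*r^2 + 2.94*r - 7.66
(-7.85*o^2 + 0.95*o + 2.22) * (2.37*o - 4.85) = -18.6045*o^3 + 40.324*o^2 + 0.653900000000002*o - 10.767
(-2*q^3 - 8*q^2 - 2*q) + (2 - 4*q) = -2*q^3 - 8*q^2 - 6*q + 2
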